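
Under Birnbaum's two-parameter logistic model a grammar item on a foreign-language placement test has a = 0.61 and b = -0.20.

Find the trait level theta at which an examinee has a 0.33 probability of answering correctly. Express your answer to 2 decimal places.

P(theta) = 1 / (1 + exp(−a(theta − b)))
logit = ln(0.3300/0.6700) = -0.7082
theta = b + logit/(a) = -0.20 + (-0.7082)/0.6100 = -1.3610

-1.36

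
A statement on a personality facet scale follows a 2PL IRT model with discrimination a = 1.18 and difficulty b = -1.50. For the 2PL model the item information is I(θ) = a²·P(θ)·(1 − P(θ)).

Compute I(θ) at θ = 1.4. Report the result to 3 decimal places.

P = 1/(1+e^{-3.4220}) = 0.9684
P(1−P) = 0.9684 × 0.0316 = 0.0306
I = a² × P(1−P) = 1.18² × 0.0306 = 0.04263

0.043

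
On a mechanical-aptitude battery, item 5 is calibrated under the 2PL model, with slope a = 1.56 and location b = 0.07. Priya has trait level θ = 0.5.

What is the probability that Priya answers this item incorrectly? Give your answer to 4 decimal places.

0.3383

P(θ) = 1 / (1 + exp(−a(θ − b)))
Exponent: 1.56 × (0.5 − 0.07) = 0.6708
1/(1 + e^{-0.6708}) = 0.6617
P(incorrect) = 1 − 0.6617 = 0.3383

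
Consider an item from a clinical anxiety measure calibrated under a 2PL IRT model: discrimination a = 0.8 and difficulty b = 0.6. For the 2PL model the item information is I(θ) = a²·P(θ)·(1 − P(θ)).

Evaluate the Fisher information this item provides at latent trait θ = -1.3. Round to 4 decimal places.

0.0942

P = 1/(1+e^{1.5200}) = 0.1795
P(1−P) = 0.1795 × 0.8205 = 0.1473
I = a² × P(1−P) = 0.8² × 0.1473 = 0.09424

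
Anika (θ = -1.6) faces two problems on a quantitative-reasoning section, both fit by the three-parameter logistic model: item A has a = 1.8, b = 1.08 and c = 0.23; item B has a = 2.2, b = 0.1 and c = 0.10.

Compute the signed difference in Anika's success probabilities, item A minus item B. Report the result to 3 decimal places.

0.115

P(θ) = c + (1 − c) · 1 / (1 + exp(−a(θ − b)))
P_A = 0.2361
P_B = 0.1209
P_A − P_B = 0.1153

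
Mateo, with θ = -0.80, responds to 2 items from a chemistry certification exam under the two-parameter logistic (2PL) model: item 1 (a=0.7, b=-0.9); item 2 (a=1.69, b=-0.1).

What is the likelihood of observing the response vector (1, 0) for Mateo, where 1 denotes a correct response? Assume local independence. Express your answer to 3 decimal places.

0.396

P(θ) = 1 / (1 + exp(−a(θ − b)))
P_1 = 1/(1+e^{-0.0700}) = 0.5175
P_2 = 1/(1+e^{1.1830}) = 0.2345
L = P_1 × (1−P_2) = 0.5175 × 0.7655 = 0.39613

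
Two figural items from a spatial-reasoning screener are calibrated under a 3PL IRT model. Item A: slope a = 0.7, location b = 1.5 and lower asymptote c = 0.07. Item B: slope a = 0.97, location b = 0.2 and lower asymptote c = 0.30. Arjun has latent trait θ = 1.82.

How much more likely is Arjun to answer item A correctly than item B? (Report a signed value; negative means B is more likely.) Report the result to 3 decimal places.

-0.293

P(θ) = c + (1 − c) · 1 / (1 + exp(−a(θ − b)))
P_A = 0.5869
P_B = 0.8796
P_A − P_B = -0.2927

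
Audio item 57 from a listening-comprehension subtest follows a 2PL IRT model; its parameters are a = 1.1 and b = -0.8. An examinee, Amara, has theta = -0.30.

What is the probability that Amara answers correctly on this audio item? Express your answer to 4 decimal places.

0.6341

P(theta) = 1 / (1 + exp(−a(theta − b)))
Exponent: 1.1 × (-0.30 − (-0.8)) = 0.5500
1/(1 + e^{-0.5500}) = 0.6341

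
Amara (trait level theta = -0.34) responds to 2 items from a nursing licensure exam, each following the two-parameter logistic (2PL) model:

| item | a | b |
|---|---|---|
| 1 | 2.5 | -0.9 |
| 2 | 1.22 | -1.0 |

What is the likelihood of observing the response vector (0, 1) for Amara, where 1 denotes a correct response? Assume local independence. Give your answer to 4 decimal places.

0.1367

P(theta) = 1 / (1 + exp(−a(theta − b)))
P_1 = 1/(1+e^{-1.4000}) = 0.8022
P_2 = 1/(1+e^{-0.8052}) = 0.6911
L = (1−P_1) × P_2 = 0.1978 × 0.6911 = 0.13671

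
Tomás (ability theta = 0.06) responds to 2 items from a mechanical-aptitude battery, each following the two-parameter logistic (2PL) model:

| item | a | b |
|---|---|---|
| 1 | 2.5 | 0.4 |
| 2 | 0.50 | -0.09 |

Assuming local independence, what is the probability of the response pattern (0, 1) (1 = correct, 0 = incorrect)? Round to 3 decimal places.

P(theta) = 1 / (1 + exp(−a(theta − b)))
P_1 = 1/(1+e^{0.8500}) = 0.2994
P_2 = 1/(1+e^{-0.0750}) = 0.5187
L = (1−P_1) × P_2 = 0.7006 × 0.5187 = 0.36341

0.363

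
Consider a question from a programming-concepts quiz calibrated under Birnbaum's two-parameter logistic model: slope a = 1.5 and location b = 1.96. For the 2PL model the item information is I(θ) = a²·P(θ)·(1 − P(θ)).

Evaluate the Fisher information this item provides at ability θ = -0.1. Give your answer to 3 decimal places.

P = 1/(1+e^{3.0900}) = 0.0435
P(1−P) = 0.0435 × 0.9565 = 0.0416
I = a² × P(1−P) = 1.5² × 0.0416 = 0.09366

0.094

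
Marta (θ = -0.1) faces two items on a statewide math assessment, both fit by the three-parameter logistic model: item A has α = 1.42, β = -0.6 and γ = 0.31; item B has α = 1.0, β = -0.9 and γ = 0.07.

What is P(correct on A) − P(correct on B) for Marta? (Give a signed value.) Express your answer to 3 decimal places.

0.061

P(θ) = γ + (1 − γ) · 1 / (1 + exp(−α(θ − β)))
P_A = 0.7726
P_B = 0.7117
P_A − P_B = 0.0609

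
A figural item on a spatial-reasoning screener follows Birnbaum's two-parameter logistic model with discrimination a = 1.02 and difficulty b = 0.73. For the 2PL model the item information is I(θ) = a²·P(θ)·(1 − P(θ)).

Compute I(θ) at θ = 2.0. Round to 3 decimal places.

P = 1/(1+e^{-1.2954}) = 0.7851
P(1−P) = 0.7851 × 0.2149 = 0.1687
I = a² × P(1−P) = 1.02² × 0.1687 = 0.17556

0.176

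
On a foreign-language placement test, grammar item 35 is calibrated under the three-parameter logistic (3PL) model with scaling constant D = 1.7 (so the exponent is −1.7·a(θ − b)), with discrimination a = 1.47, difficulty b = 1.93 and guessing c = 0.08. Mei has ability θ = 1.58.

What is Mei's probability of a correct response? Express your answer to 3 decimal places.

P(θ) = c + (1 − c) · 1 / (1 + exp(−D·a(θ − b)))
Exponent: 1.7 × 1.47 × (1.58 − 1.93) = -0.8746
1/(1 + e^{0.8746}) = 0.2943
P = 0.08 + 0.92 × 0.2943 = 0.3507

0.351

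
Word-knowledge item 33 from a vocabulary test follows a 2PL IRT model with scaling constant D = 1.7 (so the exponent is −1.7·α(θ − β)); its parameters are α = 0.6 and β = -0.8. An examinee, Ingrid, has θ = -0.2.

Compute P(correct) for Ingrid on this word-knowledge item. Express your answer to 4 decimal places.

P(θ) = 1 / (1 + exp(−D·α(θ − β)))
Exponent: 1.7 × 0.6 × (-0.2 − (-0.8)) = 0.6120
1/(1 + e^{-0.6120}) = 0.6484
P = 0.6484

0.6484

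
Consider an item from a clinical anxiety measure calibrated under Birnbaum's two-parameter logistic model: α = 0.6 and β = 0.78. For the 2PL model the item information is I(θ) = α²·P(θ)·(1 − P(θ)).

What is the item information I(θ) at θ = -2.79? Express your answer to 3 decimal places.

0.034

P = 1/(1+e^{2.1420}) = 0.1051
P(1−P) = 0.1051 × 0.8949 = 0.0940
I = α² × P(1−P) = 0.6² × 0.0940 = 0.03385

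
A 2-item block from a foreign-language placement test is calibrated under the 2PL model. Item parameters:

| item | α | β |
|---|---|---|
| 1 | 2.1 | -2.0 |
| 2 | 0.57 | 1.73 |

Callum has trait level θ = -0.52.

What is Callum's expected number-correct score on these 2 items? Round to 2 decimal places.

P(θ) = 1 / (1 + exp(−α(θ − β)))
P_1 = 1/(1+e^{-3.1080}) = 0.9572
P_2 = 1/(1+e^{1.2825}) = 0.2171
E[score] = 0.9572 + 0.2171 = 1.1743

1.17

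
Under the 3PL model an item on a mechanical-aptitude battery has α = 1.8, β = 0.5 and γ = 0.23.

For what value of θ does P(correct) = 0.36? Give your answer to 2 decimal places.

P(θ) = γ + (1 − γ) · 1 / (1 + exp(−α(θ − β)))
Remove guessing floor: (0.36 − 0.23)/(1 − 0.23) = 0.1688
logit = ln(0.1688/0.8312) = -1.5939
θ = β + logit/(α) = 0.5 + (-1.5939)/1.8000 = -0.3855

-0.39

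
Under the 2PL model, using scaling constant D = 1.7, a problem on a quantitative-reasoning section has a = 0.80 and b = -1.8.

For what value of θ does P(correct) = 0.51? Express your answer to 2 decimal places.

P(θ) = 1 / (1 + exp(−D·a(θ − b)))
logit = ln(0.5100/0.4900) = 0.0400
θ = b + logit/(1.7·a) = -1.8 + 0.0400/1.3600 = -1.7706

-1.77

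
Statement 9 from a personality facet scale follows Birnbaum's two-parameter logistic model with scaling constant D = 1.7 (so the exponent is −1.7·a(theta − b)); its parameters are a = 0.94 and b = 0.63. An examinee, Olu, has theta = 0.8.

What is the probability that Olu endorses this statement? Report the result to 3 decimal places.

P(theta) = 1 / (1 + exp(−D·a(theta − b)))
Exponent: 1.7 × 0.94 × (0.8 − 0.63) = 0.2717
1/(1 + e^{-0.2717}) = 0.5675
P = 0.5675

0.568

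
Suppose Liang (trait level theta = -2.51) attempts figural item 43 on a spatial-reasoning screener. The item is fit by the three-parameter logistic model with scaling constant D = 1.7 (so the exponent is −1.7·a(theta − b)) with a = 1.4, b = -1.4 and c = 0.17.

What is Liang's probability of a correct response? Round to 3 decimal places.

P(theta) = c + (1 − c) · 1 / (1 + exp(−D·a(theta − b)))
Exponent: 1.7 × 1.4 × (-2.51 − (-1.4)) = -2.6418
1/(1 + e^{2.6418}) = 0.0665
P = 0.17 + 0.83 × 0.0665 = 0.2252

0.225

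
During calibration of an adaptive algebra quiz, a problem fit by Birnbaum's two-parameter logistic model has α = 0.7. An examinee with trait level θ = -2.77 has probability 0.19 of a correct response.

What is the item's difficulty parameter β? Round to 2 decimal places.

-0.70

P(θ) = 1 / (1 + exp(−α(θ − β)))
logit(0.19) = ln(0.19/0.81) = -1.4500
β = θ − logit/(α) = -2.77 − (-1.4500)/0.7000 = -0.6986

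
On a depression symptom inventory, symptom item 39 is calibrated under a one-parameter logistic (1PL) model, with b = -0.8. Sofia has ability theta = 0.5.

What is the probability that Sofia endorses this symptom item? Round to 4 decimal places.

P(theta) = 1 / (1 + exp(−(theta − b)))
Exponent: (0.5 − (-0.8)) = 1.3000
1/(1 + e^{-1.3000}) = 0.7858
P = 0.7858

0.7858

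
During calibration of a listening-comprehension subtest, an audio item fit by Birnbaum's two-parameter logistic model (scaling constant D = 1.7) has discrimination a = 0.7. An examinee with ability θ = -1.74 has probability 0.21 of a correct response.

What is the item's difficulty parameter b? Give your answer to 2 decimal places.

P(θ) = 1 / (1 + exp(−D·a(θ − b)))
logit(0.21) = ln(0.21/0.79) = -1.3249
b = θ − logit/(1.7·a) = -1.74 − (-1.3249)/1.1900 = -0.6266

-0.63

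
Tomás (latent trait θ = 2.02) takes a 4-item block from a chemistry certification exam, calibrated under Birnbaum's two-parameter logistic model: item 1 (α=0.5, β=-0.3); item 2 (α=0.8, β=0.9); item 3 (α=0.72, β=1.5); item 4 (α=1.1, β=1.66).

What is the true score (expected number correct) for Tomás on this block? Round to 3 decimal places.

2.662

P(θ) = 1 / (1 + exp(−α(θ − β)))
P_1 = 1/(1+e^{-1.1600}) = 0.7613
P_2 = 1/(1+e^{-0.8960}) = 0.7101
P_3 = 1/(1+e^{-0.3744}) = 0.5925
P_4 = 1/(1+e^{-0.3960}) = 0.5977
E[score] = 0.7613 + 0.7101 + 0.5925 + 0.5977 = 2.6617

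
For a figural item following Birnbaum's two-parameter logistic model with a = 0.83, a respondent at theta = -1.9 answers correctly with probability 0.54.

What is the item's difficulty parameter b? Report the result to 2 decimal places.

P(theta) = 1 / (1 + exp(−a(theta − b)))
logit(0.54) = ln(0.54/0.46) = 0.1603
b = theta − logit/(a) = -1.9 − 0.1603/0.8300 = -2.0932

-2.09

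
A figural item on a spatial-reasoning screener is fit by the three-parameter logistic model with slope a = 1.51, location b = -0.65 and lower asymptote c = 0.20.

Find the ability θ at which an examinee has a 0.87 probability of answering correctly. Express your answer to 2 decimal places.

P(θ) = c + (1 − c) · 1 / (1 + exp(−a(θ − b)))
Remove guessing floor: (0.87 − 0.20)/(1 − 0.20) = 0.8375
logit = ln(0.8375/0.1625) = 1.6397
θ = b + logit/(a) = -0.65 + 1.6397/1.5100 = 0.4359

0.44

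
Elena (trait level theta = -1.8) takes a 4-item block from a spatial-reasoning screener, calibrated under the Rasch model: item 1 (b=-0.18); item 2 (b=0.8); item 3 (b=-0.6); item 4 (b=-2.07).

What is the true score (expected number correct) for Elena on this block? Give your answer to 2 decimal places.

1.03

P(theta) = 1 / (1 + exp(−(theta − b)))
P_1 = 1/(1+e^{1.6200}) = 0.1652
P_2 = 1/(1+e^{2.6000}) = 0.0691
P_3 = 1/(1+e^{1.2000}) = 0.2315
P_4 = 1/(1+e^{-0.2700}) = 0.5671
E[score] = 0.1652 + 0.0691 + 0.2315 + 0.5671 = 1.0329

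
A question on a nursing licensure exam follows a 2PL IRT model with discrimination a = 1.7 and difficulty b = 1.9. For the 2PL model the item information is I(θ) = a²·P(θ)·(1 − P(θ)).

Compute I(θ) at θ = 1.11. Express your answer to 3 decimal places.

0.474

P = 1/(1+e^{1.3430}) = 0.2070
P(1−P) = 0.2070 × 0.7930 = 0.1642
I = a² × P(1−P) = 1.7² × 0.1642 = 0.47443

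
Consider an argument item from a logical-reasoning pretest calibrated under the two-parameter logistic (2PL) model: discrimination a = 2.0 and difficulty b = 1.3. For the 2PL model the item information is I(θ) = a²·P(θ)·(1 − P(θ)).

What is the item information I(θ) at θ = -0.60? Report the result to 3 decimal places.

0.086

P = 1/(1+e^{3.8000}) = 0.0219
P(1−P) = 0.0219 × 0.9781 = 0.0214
I = a² × P(1−P) = 2.0² × 0.0214 = 0.08561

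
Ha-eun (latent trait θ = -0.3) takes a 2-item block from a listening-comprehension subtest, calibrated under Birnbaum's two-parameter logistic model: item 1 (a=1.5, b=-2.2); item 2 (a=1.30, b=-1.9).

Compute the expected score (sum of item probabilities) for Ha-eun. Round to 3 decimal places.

1.834

P(θ) = 1 / (1 + exp(−a(θ − b)))
P_1 = 1/(1+e^{-2.8500}) = 0.9453
P_2 = 1/(1+e^{-2.0800}) = 0.8889
E[score] = 0.9453 + 0.8889 = 1.8343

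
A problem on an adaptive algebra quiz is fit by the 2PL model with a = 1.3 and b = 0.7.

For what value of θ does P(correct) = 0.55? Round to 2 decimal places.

P(θ) = 1 / (1 + exp(−a(θ − b)))
logit = ln(0.5500/0.4500) = 0.2007
θ = b + logit/(a) = 0.7 + 0.2007/1.3000 = 0.8544

0.85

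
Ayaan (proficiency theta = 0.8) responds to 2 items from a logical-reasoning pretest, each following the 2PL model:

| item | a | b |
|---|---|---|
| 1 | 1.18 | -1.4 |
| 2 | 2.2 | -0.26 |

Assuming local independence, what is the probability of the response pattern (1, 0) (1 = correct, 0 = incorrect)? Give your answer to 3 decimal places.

0.082

P(theta) = 1 / (1 + exp(−a(theta − b)))
P_1 = 1/(1+e^{-2.5960}) = 0.9306
P_2 = 1/(1+e^{-2.3320}) = 0.9115
L = P_1 × (1−P_2) = 0.9306 × 0.0885 = 0.08237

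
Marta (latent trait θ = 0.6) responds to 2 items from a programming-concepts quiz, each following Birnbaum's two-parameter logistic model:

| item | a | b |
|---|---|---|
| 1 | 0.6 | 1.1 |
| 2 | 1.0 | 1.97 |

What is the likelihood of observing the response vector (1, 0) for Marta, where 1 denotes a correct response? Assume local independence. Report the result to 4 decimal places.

0.3393

P(θ) = 1 / (1 + exp(−a(θ − b)))
P_1 = 1/(1+e^{0.3000}) = 0.4256
P_2 = 1/(1+e^{1.3700}) = 0.2026
L = P_1 × (1−P_2) = 0.4256 × 0.7974 = 0.33933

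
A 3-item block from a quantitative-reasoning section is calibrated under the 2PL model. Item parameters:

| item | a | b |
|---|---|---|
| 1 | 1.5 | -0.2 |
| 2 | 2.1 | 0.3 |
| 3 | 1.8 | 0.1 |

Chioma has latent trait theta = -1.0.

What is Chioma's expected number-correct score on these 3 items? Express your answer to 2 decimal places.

P(theta) = 1 / (1 + exp(−a(theta − b)))
P_1 = 1/(1+e^{1.2000}) = 0.2315
P_2 = 1/(1+e^{2.7300}) = 0.0612
P_3 = 1/(1+e^{1.9800}) = 0.1213
E[score] = 0.2315 + 0.0612 + 0.1213 = 0.4140

0.41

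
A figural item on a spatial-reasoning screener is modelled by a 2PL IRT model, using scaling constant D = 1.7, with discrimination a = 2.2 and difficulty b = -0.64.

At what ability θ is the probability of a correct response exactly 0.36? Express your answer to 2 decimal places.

P(θ) = 1 / (1 + exp(−D·a(θ − b)))
logit = ln(0.3600/0.6400) = -0.5754
θ = b + logit/(1.7·a) = -0.64 + (-0.5754)/3.7400 = -0.7938

-0.79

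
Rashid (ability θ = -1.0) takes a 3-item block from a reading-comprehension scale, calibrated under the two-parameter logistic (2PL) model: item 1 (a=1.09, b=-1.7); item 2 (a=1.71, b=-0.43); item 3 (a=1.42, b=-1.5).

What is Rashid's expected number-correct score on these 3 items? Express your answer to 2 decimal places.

1.63

P(θ) = 1 / (1 + exp(−a(θ − b)))
P_1 = 1/(1+e^{-0.7630}) = 0.6820
P_2 = 1/(1+e^{0.9747}) = 0.2739
P_3 = 1/(1+e^{-0.7100}) = 0.6704
E[score] = 0.6820 + 0.2739 + 0.6704 = 1.6264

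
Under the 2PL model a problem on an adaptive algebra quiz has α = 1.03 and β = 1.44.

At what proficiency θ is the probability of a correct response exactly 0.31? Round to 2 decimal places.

0.66

P(θ) = 1 / (1 + exp(−α(θ − β)))
logit = ln(0.3100/0.6900) = -0.8001
θ = β + logit/(α) = 1.44 + (-0.8001)/1.0300 = 0.6632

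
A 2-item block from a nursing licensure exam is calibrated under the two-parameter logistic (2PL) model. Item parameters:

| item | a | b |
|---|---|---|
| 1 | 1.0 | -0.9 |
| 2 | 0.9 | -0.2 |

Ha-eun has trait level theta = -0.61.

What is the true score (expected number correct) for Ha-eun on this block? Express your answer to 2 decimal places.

0.98

P(theta) = 1 / (1 + exp(−a(theta − b)))
P_1 = 1/(1+e^{-0.2900}) = 0.5720
P_2 = 1/(1+e^{0.3690}) = 0.4088
E[score] = 0.5720 + 0.4088 = 0.9808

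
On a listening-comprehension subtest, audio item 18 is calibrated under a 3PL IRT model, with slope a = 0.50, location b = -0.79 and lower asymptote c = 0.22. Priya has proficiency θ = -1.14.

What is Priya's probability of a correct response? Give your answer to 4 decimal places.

P(θ) = c + (1 − c) · 1 / (1 + exp(−a(θ − b)))
Exponent: 0.50 × (-1.14 − (-0.79)) = -0.1750
1/(1 + e^{0.1750}) = 0.4564
P = 0.22 + 0.78 × 0.4564 = 0.5760

0.5760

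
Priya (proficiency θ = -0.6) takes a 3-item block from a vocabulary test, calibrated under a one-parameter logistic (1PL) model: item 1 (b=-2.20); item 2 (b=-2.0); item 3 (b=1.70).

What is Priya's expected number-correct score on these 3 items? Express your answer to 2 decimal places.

1.73

P(θ) = 1 / (1 + exp(−(θ − b)))
P_1 = 1/(1+e^{-1.6000}) = 0.8320
P_2 = 1/(1+e^{-1.4000}) = 0.8022
P_3 = 1/(1+e^{2.3000}) = 0.0911
E[score] = 0.8320 + 0.8022 + 0.0911 = 1.7253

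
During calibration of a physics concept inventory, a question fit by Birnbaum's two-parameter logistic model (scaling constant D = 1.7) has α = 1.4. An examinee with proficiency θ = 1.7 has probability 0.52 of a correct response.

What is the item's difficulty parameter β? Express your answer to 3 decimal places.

1.666

P(θ) = 1 / (1 + exp(−D·α(θ − β)))
logit(0.52) = ln(0.52/0.48) = 0.0800
β = θ − logit/(1.7·α) = 1.7 − 0.0800/2.3800 = 1.6664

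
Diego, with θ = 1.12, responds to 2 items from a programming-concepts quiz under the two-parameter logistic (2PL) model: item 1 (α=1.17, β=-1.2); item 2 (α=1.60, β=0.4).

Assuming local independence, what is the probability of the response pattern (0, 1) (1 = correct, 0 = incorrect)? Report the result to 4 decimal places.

0.0472

P(θ) = 1 / (1 + exp(−α(θ − β)))
P_1 = 1/(1+e^{-2.7144}) = 0.9379
P_2 = 1/(1+e^{-1.1520}) = 0.7599
L = (1−P_1) × P_2 = 0.0621 × 0.7599 = 0.04721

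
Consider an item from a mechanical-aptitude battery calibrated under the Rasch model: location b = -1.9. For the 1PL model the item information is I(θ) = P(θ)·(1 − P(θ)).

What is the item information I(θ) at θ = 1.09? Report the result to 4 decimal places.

0.0456

P = 1/(1+e^{-2.9900}) = 0.9521
P(1−P) = 0.9521 × 0.0479 = 0.0456
I = P(1−P) = 0.04559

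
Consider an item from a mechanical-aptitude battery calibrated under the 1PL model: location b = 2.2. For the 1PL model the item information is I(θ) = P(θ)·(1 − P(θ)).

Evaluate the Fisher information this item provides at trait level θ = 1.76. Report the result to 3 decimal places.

0.238

P = 1/(1+e^{0.4400}) = 0.3917
P(1−P) = 0.3917 × 0.6083 = 0.2383
I = P(1−P) = 0.23828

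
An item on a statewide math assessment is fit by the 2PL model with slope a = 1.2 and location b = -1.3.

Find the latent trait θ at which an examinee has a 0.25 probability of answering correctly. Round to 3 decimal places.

-2.216

P(θ) = 1 / (1 + exp(−a(θ − b)))
logit = ln(0.2500/0.7500) = -1.0986
θ = b + logit/(a) = -1.3 + (-1.0986)/1.2000 = -2.2155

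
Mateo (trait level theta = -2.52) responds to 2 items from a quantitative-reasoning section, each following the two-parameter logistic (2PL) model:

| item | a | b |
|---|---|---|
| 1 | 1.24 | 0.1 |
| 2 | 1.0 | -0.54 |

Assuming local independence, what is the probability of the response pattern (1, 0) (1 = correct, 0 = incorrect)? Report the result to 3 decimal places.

P(theta) = 1 / (1 + exp(−a(theta − b)))
P_1 = 1/(1+e^{3.2488}) = 0.0374
P_2 = 1/(1+e^{1.9800}) = 0.1213
L = P_1 × (1−P_2) = 0.0374 × 0.8787 = 0.03284

0.033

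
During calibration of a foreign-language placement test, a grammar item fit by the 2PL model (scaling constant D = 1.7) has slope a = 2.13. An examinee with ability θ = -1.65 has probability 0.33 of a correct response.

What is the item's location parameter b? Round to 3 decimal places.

P(θ) = 1 / (1 + exp(−D·a(θ − b)))
logit(0.33) = ln(0.33/0.67) = -0.7082
b = θ − logit/(1.7·a) = -1.65 − (-0.7082)/3.6210 = -1.4544

-1.454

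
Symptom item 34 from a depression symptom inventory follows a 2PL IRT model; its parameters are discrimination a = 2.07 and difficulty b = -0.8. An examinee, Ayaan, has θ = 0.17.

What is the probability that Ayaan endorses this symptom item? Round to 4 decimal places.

P(θ) = 1 / (1 + exp(−a(θ − b)))
Exponent: 2.07 × (0.17 − (-0.8)) = 2.0079
1/(1 + e^{-2.0079}) = 0.8816

0.8816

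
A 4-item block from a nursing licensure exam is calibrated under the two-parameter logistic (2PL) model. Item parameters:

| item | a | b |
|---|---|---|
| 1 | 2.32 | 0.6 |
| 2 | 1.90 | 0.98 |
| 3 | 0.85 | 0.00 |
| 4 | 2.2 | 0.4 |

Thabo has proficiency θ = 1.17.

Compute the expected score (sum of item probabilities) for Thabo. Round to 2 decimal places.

2.95

P(θ) = 1 / (1 + exp(−a(θ − b)))
P_1 = 1/(1+e^{-1.3224}) = 0.7896
P_2 = 1/(1+e^{-0.3610}) = 0.5893
P_3 = 1/(1+e^{-0.9945}) = 0.7300
P_4 = 1/(1+e^{-1.6940}) = 0.8447
E[score] = 0.7896 + 0.5893 + 0.7300 + 0.8447 = 2.9536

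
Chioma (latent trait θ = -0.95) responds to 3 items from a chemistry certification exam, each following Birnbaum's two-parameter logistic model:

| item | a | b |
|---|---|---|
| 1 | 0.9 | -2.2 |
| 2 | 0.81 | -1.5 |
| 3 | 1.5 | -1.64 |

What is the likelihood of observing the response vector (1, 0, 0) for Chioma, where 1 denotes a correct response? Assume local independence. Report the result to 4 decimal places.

P(θ) = 1 / (1 + exp(−a(θ − b)))
P_1 = 1/(1+e^{-1.1250}) = 0.7549
P_2 = 1/(1+e^{-0.4455}) = 0.6096
P_3 = 1/(1+e^{-1.0350}) = 0.7379
L = P_1 × (1−P_2) × (1−P_3) = 0.7549 × 0.3904 × 0.2621 = 0.07726

0.0773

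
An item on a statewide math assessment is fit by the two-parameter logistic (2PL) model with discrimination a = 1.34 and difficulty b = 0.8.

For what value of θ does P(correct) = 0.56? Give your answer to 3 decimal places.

0.980

P(θ) = 1 / (1 + exp(−a(θ − b)))
logit = ln(0.5600/0.4400) = 0.2412
θ = b + logit/(a) = 0.8 + 0.2412/1.3400 = 0.9800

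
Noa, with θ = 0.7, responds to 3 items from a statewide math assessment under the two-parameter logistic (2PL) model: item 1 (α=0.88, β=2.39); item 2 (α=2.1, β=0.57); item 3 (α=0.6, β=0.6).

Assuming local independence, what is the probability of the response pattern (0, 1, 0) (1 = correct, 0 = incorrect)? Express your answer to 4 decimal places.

0.2246

P(θ) = 1 / (1 + exp(−α(θ − β)))
P_1 = 1/(1+e^{1.4872}) = 0.1843
P_2 = 1/(1+e^{-0.2730}) = 0.5678
P_3 = 1/(1+e^{-0.0600}) = 0.5150
L = (1−P_1) × P_2 × (1−P_3) = 0.8157 × 0.5678 × 0.4850 = 0.22463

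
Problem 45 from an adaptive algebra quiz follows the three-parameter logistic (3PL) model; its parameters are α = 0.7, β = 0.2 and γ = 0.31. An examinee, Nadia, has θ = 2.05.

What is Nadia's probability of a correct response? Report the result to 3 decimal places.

P(θ) = γ + (1 − γ) · 1 / (1 + exp(−α(θ − β)))
Exponent: 0.7 × (2.05 − 0.2) = 1.2950
1/(1 + e^{-1.2950}) = 0.7850
P = 0.31 + 0.69 × 0.7850 = 0.8516

0.852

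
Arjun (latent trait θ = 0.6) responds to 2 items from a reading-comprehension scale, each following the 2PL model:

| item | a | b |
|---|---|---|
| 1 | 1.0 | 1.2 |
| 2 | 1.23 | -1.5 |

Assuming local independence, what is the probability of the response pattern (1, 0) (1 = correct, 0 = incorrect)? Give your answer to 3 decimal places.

0.025

P(θ) = 1 / (1 + exp(−a(θ − b)))
P_1 = 1/(1+e^{0.6000}) = 0.3543
P_2 = 1/(1+e^{-2.5830}) = 0.9298
L = P_1 × (1−P_2) = 0.3543 × 0.0702 = 0.02489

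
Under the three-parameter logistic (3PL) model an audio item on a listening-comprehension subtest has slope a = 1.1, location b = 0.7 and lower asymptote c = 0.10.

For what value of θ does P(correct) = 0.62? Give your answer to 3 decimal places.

P(θ) = c + (1 − c) · 1 / (1 + exp(−a(θ − b)))
Remove guessing floor: (0.62 − 0.10)/(1 − 0.10) = 0.5778
logit = ln(0.5778/0.4222) = 0.3137
θ = b + logit/(a) = 0.7 + 0.3137/1.1000 = 0.9851

0.985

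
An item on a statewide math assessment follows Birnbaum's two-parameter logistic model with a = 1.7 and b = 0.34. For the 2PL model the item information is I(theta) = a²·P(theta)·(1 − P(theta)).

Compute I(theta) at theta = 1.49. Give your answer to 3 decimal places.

P = 1/(1+e^{-1.9550}) = 0.8760
P(1−P) = 0.8760 × 0.1240 = 0.1086
I = a² × P(1−P) = 1.7² × 0.1086 = 0.31394

0.314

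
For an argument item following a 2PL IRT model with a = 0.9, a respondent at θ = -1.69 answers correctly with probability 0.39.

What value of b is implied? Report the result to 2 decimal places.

P(θ) = 1 / (1 + exp(−a(θ − b)))
logit(0.39) = ln(0.39/0.61) = -0.4473
b = θ − logit/(a) = -1.69 − (-0.4473)/0.9000 = -1.1930

-1.19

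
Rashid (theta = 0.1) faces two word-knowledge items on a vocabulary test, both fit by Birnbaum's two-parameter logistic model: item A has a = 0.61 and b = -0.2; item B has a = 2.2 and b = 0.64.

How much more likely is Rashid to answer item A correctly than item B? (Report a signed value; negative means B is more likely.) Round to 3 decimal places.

0.312

P(theta) = 1 / (1 + exp(−a(theta − b)))
P_A = 0.5456
P_B = 0.2336
P_A − P_B = 0.3120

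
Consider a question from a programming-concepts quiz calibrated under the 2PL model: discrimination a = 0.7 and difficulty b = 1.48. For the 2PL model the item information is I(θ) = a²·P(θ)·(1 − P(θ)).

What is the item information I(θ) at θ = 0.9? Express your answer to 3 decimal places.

P = 1/(1+e^{0.4060}) = 0.3999
P(1−P) = 0.3999 × 0.6001 = 0.2400
I = a² × P(1−P) = 0.7² × 0.2400 = 0.11759

0.118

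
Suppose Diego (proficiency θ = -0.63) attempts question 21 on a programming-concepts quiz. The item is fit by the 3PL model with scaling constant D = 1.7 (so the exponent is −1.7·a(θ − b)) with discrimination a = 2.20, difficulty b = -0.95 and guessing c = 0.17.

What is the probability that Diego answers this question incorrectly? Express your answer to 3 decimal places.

0.193

P(θ) = c + (1 − c) · 1 / (1 + exp(−D·a(θ − b)))
Exponent: 1.7 × 2.20 × (-0.63 − (-0.95)) = 1.1968
1/(1 + e^{-1.1968}) = 0.7680
P = 0.17 + 0.83 × 0.7680 = 0.8074
P(incorrect) = 1 − 0.8074 = 0.1926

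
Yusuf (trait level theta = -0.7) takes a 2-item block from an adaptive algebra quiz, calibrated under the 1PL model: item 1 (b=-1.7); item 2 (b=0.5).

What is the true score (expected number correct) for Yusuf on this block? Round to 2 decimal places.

0.96

P(theta) = 1 / (1 + exp(−(theta − b)))
P_1 = 1/(1+e^{-1.0000}) = 0.7311
P_2 = 1/(1+e^{1.2000}) = 0.2315
E[score] = 0.7311 + 0.2315 = 0.9625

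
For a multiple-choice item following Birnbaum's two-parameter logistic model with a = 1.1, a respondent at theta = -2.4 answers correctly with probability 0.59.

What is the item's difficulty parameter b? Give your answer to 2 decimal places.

-2.73

P(theta) = 1 / (1 + exp(−a(theta − b)))
logit(0.59) = ln(0.59/0.41) = 0.3640
b = theta − logit/(a) = -2.4 − 0.3640/1.1000 = -2.7309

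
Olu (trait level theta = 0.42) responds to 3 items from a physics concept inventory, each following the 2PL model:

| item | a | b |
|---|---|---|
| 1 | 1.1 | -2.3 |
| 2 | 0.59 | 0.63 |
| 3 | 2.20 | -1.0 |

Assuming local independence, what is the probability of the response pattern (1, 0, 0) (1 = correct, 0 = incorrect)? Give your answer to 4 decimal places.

0.0213

P(theta) = 1 / (1 + exp(−a(theta − b)))
P_1 = 1/(1+e^{-2.9920}) = 0.9522
P_2 = 1/(1+e^{0.1239}) = 0.4691
P_3 = 1/(1+e^{-3.1240}) = 0.9579
L = P_1 × (1−P_2) × (1−P_3) = 0.9522 × 0.5309 × 0.0421 = 0.02130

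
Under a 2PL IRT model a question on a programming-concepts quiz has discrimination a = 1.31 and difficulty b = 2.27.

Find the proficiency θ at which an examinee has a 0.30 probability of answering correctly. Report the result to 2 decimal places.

1.62

P(θ) = 1 / (1 + exp(−a(θ − b)))
logit = ln(0.3000/0.7000) = -0.8473
θ = b + logit/(a) = 2.27 + (-0.8473)/1.3100 = 1.6232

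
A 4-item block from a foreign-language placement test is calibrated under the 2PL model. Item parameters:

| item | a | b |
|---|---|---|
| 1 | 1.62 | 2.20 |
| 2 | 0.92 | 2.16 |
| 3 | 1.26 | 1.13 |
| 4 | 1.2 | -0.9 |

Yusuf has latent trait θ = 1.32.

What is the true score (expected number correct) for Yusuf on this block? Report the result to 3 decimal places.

P(θ) = 1 / (1 + exp(−a(θ − b)))
P_1 = 1/(1+e^{1.4256}) = 0.1938
P_2 = 1/(1+e^{0.7728}) = 0.3159
P_3 = 1/(1+e^{-0.2394}) = 0.5596
P_4 = 1/(1+e^{-2.6640}) = 0.9349
E[score] = 0.1938 + 0.3159 + 0.5596 + 0.9349 = 2.0041

2.004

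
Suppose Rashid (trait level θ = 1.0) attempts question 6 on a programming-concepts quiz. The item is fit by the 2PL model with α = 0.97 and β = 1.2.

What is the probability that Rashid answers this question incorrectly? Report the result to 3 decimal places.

0.548

P(θ) = 1 / (1 + exp(−α(θ − β)))
Exponent: 0.97 × (1.0 − 1.2) = -0.1940
1/(1 + e^{0.1940}) = 0.4517
P(incorrect) = 1 − 0.4517 = 0.5483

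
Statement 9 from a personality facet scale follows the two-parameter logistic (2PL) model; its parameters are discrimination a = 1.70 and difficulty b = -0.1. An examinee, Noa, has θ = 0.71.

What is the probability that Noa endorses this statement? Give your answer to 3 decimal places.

P(θ) = 1 / (1 + exp(−a(θ − b)))
Exponent: 1.70 × (0.71 − (-0.1)) = 1.3770
1/(1 + e^{-1.3770}) = 0.7985

0.799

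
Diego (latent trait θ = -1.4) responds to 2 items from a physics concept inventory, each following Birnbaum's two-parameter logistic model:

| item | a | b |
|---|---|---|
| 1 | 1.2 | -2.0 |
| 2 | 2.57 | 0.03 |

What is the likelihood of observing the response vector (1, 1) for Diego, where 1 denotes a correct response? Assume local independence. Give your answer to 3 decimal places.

P(θ) = 1 / (1 + exp(−a(θ − b)))
P_1 = 1/(1+e^{-0.7200}) = 0.6726
P_2 = 1/(1+e^{3.6751}) = 0.0247
L = P_1 × P_2 = 0.6726 × 0.0247 = 0.01663

0.017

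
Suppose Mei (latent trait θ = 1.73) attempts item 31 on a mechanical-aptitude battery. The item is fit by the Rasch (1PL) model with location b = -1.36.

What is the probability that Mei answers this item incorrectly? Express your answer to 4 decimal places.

0.0435

P(θ) = 1 / (1 + exp(−(θ − b)))
Exponent: (1.73 − (-1.36)) = 3.0900
1/(1 + e^{-3.0900}) = 0.9565
P = 0.9565
P(incorrect) = 1 − 0.9565 = 0.0435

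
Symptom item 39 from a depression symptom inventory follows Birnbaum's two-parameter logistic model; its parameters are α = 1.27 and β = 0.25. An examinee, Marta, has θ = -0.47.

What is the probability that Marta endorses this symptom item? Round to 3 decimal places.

0.286

P(θ) = 1 / (1 + exp(−α(θ − β)))
Exponent: 1.27 × (-0.47 − 0.25) = -0.9144
1/(1 + e^{0.9144}) = 0.2861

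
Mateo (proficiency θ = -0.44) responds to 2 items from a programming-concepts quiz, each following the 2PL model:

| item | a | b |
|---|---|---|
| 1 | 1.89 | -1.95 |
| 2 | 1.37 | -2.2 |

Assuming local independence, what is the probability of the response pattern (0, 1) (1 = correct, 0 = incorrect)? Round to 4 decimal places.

0.0500

P(θ) = 1 / (1 + exp(−a(θ − b)))
P_1 = 1/(1+e^{-2.8539}) = 0.9455
P_2 = 1/(1+e^{-2.4112}) = 0.9177
L = (1−P_1) × P_2 = 0.0545 × 0.9177 = 0.05000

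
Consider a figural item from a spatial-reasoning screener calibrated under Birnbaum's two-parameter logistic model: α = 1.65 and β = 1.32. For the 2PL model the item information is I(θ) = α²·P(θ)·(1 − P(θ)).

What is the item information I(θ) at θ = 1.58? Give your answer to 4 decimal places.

0.6502

P = 1/(1+e^{-0.4290}) = 0.6056
P(1−P) = 0.6056 × 0.3944 = 0.2388
I = α² × P(1−P) = 1.65² × 0.2388 = 0.65025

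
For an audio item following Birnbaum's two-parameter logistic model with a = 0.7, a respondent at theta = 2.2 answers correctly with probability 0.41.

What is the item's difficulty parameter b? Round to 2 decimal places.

2.72

P(theta) = 1 / (1 + exp(−a(theta − b)))
logit(0.41) = ln(0.41/0.59) = -0.3640
b = theta − logit/(a) = 2.2 − (-0.3640)/0.7000 = 2.7200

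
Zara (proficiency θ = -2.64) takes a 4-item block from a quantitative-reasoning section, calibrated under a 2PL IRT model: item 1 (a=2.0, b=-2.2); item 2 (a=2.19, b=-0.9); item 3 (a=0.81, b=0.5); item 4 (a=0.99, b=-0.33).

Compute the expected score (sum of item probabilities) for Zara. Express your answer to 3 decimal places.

P(θ) = 1 / (1 + exp(−a(θ − b)))
P_1 = 1/(1+e^{0.8800}) = 0.2932
P_2 = 1/(1+e^{3.8106}) = 0.0217
P_3 = 1/(1+e^{2.5434}) = 0.0729
P_4 = 1/(1+e^{2.2869}) = 0.0922
E[score] = 0.2932 + 0.0217 + 0.0729 + 0.0922 = 0.4799

0.480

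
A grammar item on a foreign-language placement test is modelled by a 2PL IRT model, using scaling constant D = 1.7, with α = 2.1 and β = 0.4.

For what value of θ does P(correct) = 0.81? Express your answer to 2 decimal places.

P(θ) = 1 / (1 + exp(−D·α(θ − β)))
logit = ln(0.8100/0.1900) = 1.4500
θ = β + logit/(1.7·α) = 0.4 + 1.4500/3.5700 = 0.8062

0.81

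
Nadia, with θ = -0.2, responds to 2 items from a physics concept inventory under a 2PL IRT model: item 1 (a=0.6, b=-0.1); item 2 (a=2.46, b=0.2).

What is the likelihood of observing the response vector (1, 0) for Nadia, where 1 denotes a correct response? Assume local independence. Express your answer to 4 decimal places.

P(θ) = 1 / (1 + exp(−a(θ − b)))
P_1 = 1/(1+e^{0.0600}) = 0.4850
P_2 = 1/(1+e^{0.9840}) = 0.2721
L = P_1 × (1−P_2) = 0.4850 × 0.7279 = 0.35304

0.3530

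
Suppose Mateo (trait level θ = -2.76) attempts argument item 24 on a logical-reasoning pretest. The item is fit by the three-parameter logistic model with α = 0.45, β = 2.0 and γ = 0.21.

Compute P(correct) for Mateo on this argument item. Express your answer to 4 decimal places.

P(θ) = γ + (1 − γ) · 1 / (1 + exp(−α(θ − β)))
Exponent: 0.45 × (-2.76 − 2.0) = -2.1420
1/(1 + e^{2.1420}) = 0.1051
P = 0.21 + 0.79 × 0.1051 = 0.2930

0.2930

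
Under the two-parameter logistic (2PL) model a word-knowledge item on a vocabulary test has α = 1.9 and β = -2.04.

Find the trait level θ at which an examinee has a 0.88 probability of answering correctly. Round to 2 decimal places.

P(θ) = 1 / (1 + exp(−α(θ − β)))
logit = ln(0.8800/0.1200) = 1.9924
θ = β + logit/(α) = -2.04 + 1.9924/1.9000 = -0.9914

-0.99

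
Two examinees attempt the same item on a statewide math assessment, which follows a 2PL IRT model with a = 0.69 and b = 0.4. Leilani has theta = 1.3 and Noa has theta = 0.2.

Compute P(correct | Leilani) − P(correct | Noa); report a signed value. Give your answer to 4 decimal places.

0.1849

P(theta) = 1 / (1 + exp(−a(theta − b)))
P(Leilani) = 0.6504  [exponent 0.6210]
P(Noa) = 0.4656  [exponent -0.1380]
Difference = 0.6504 − 0.4656 = 0.1849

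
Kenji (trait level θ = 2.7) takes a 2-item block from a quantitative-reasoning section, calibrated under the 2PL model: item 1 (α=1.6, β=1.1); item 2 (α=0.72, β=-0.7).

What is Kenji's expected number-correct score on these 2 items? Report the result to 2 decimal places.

1.85

P(θ) = 1 / (1 + exp(−α(θ − β)))
P_1 = 1/(1+e^{-2.5600}) = 0.9282
P_2 = 1/(1+e^{-2.4480}) = 0.9204
E[score] = 0.9282 + 0.9204 = 1.8487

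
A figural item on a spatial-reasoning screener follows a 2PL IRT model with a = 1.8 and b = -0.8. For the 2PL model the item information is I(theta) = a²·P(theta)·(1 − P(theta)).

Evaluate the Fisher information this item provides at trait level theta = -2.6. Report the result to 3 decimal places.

P = 1/(1+e^{3.2400}) = 0.0377
P(1−P) = 0.0377 × 0.9623 = 0.0363
I = a² × P(1−P) = 1.8² × 0.0363 = 0.11751

0.118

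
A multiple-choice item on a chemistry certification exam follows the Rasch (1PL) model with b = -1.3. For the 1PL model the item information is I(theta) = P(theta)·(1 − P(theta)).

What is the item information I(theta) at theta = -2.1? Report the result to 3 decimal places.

P = 1/(1+e^{0.8000}) = 0.3100
P(1−P) = 0.3100 × 0.6900 = 0.2139
I = P(1−P) = 0.21391

0.214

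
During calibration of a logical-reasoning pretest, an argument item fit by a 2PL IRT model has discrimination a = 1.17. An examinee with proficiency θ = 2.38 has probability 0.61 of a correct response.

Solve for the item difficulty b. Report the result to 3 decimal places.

1.998

P(θ) = 1 / (1 + exp(−a(θ − b)))
logit(0.61) = ln(0.61/0.39) = 0.4473
b = θ − logit/(a) = 2.38 − 0.4473/1.1700 = 1.9977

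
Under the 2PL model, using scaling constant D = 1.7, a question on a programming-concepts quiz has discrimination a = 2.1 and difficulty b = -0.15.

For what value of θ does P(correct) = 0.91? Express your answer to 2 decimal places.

P(θ) = 1 / (1 + exp(−D·a(θ − b)))
logit = ln(0.9100/0.0900) = 2.3136
θ = b + logit/(1.7·a) = -0.15 + 2.3136/3.5700 = 0.4981

0.50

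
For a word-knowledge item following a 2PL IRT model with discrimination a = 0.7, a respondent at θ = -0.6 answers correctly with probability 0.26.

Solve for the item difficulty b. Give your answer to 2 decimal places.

P(θ) = 1 / (1 + exp(−a(θ − b)))
logit(0.26) = ln(0.26/0.74) = -1.0460
b = θ − logit/(a) = -0.6 − (-1.0460)/0.7000 = 0.8942

0.89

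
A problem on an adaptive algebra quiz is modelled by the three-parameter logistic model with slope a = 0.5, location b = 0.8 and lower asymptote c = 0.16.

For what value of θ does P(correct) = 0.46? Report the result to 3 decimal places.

-0.376

P(θ) = c + (1 − c) · 1 / (1 + exp(−a(θ − b)))
Remove guessing floor: (0.46 − 0.16)/(1 − 0.16) = 0.3571
logit = ln(0.3571/0.6429) = -0.5878
θ = b + logit/(a) = 0.8 + (-0.5878)/0.5000 = -0.3756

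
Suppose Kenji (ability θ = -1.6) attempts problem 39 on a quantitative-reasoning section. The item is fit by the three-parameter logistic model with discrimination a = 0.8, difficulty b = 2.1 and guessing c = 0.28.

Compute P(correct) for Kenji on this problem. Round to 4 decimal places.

P(θ) = c + (1 − c) · 1 / (1 + exp(−a(θ − b)))
Exponent: 0.8 × (-1.6 − 2.1) = -2.9600
1/(1 + e^{2.9600}) = 0.0493
P = 0.28 + 0.72 × 0.0493 = 0.3155

0.3155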